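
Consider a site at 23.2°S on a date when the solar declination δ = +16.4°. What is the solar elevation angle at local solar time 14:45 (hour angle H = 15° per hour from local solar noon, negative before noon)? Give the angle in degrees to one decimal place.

33.5°

Hour angle H = 15° × (14.75 − 12) = 41.25°.
cos θ_z = sin φ sin δ + cos φ cos δ cos H = (-0.3939)(0.2823) + (0.9191)(0.9593)(0.7518) = 0.5517.
θ_z = arccos(0.5517) = 56.52°, so the elevation is 90° − 56.52° = 33.48°.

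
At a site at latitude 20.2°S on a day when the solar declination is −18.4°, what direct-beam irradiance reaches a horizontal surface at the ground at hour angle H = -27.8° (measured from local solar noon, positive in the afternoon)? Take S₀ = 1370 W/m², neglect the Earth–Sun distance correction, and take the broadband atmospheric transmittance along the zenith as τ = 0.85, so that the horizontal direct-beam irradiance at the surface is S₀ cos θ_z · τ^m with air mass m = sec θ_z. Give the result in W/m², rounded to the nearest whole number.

1025 W/m²

cos θ_z = sin φ sin δ + cos φ cos δ cos H = (-0.3453)(-0.3156) + (0.9385)(0.9489)(0.8846) = 0.8968.
Air mass m = 1/cos θ_z = 1/0.8968 = 1.115; τ^m = 0.85^1.115 = 0.8343.
Surface direct beam = 1370 × 0.8968 × 0.8343 = 1025.03 W/m².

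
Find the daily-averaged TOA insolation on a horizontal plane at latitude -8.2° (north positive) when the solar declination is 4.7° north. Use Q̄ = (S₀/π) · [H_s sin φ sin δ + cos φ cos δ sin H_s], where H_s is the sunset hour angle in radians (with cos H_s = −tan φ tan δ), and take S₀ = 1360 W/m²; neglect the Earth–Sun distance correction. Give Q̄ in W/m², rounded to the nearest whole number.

The sunset hour angle satisfies cos H_s = −tan φ tan δ = 0.0118, giving H_s = 89.32°. In radians, H_s = 1.5589.
H_s sin φ sin δ = 1.5589 × -0.1426 × 0.0819 = -0.0182.
cos φ cos δ sin H_s = 0.9898 × 0.9966 × 0.9999 = 0.9863.
Q̄ = (1360/π) × (-0.0182 + 0.9863) = 432.90 × 0.9681 = 419.09 W/m².

419 W/m²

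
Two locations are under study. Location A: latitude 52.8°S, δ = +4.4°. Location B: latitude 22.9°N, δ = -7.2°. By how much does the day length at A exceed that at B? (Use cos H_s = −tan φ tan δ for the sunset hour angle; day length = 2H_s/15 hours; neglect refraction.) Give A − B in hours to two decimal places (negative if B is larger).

-0.37 h

A: H_s = arccos(−tan -52.8° · tan 4.4°) = 84.18°, so 2H_s/15 = 11.2240 h.
B: H_s = arccos(−tan 22.9° · tan -7.2°) = 86.94°, so 2H_s/15 = 11.5920 h.
A − B = 11.2240 − 11.5920 = -0.3680 h.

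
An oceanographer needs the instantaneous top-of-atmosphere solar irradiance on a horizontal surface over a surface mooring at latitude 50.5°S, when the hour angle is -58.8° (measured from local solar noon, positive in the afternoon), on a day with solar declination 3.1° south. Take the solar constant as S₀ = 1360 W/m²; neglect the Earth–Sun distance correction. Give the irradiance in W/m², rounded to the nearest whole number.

504 W/m²

cos θ_z = sin(-50.5°) sin(-3.1°) + cos(-50.5°) cos(-3.1°) cos(-58.80°) = 0.0417 + 0.3290 = 0.3707.
Top-of-atmosphere irradiance = S₀ cos θ_z = 1360 × 0.3707 = 504.15 W/m².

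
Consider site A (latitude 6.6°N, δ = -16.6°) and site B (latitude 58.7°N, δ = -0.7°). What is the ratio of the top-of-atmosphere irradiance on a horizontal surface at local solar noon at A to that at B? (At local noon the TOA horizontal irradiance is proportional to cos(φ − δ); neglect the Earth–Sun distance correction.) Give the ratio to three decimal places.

A: cos θ_z = cos(6.6° − (-16.6°)) = 0.9191.
B: cos θ_z = cos(58.7° − (-0.7°)) = 0.5090.
Ratio A/B = 0.9191 / 0.5090 = 1.8057.

1.806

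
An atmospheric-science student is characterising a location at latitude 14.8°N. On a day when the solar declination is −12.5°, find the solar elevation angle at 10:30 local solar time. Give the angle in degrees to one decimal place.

Hour angle H = 15° × (10.5 − 12) = -22.50°.
With φ = 14.8°, δ = -12.5°, H = -22.50°: sin φ sin δ = -0.0553, cos φ cos δ cos H = 0.8721, so cos θ_z = 0.8168.
θ_z = arccos(0.8168) = 35.23°, so the elevation is 90° − 35.23° = 54.77°.

54.8°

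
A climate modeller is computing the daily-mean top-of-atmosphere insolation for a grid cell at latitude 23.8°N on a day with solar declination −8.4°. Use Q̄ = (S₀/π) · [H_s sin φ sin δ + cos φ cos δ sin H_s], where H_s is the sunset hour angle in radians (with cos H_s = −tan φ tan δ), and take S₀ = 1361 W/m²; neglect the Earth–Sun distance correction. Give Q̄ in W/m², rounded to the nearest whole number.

353 W/m²

The sunset hour angle satisfies cos H_s = −tan φ tan δ = 0.0651, giving H_s = 86.27°. In radians, H_s = 1.5057.
H_s sin φ sin δ = 1.5057 × 0.4035 × -0.1461 = -0.0888.
cos φ cos δ sin H_s = 0.9150 × 0.9893 × 0.9979 = 0.9033.
Q̄ = (1361/π) × (-0.0888 + 0.9033) = 433.22 × 0.8145 = 352.86 W/m².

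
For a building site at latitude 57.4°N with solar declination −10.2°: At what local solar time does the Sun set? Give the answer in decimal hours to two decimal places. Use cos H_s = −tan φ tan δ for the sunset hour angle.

16.91 h

cos H_s = −tan(57.4°) · tan(-10.2°) = 0.2813, so H_s = arccos(0.2813) = 73.66°.
Sunset is at 12 + H_s/15 = 12 + 4.911 = 16.911 h local solar time.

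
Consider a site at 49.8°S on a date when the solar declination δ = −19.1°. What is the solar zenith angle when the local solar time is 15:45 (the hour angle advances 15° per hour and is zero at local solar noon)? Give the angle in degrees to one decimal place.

53.9°

Hour angle H = 15° × (15.75 − 12) = 56.25°.
cos θ_z = sin(-49.8°) sin(-19.1°) + cos(-49.8°) cos(-19.1°) cos(56.25°) = 0.2499 + 0.3389 = 0.5888.
θ_z = arccos(0.5888) = 53.93°.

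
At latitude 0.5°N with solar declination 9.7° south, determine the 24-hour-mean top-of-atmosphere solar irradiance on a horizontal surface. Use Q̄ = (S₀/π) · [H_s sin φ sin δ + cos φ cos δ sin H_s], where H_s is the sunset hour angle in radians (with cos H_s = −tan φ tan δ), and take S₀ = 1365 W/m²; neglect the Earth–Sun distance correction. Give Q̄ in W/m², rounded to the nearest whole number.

cos H_s = −tan(0.5°) · tan(-9.7°) = 0.0015, so H_s = arccos(0.0015) = 89.91°. In radians, H_s = 1.5692.
H_s sin φ sin δ = 1.5692 × 0.0087 × -0.1685 = -0.0023.
cos φ cos δ sin H_s = 1.0000 × 0.9857 × 1.0000 = 0.9857.
Q̄ = (1365/π) × (-0.0023 + 0.9857) = 434.49 × 0.9834 = 427.28 W/m².

427 W/m²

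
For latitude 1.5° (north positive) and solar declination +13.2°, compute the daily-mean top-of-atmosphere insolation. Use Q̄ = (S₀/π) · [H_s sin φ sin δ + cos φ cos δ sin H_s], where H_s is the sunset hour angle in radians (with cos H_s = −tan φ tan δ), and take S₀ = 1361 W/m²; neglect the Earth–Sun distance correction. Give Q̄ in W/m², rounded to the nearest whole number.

426 W/m²

cos H_s = −tan(1.5°) · tan(13.2°) = -0.0061, so H_s = arccos(-0.0061) = 90.35°. In radians, H_s = 1.5769.
H_s sin φ sin δ = 1.5769 × 0.0262 × 0.2284 = 0.0094.
cos φ cos δ sin H_s = 0.9997 × 0.9736 × 1.0000 = 0.9733.
Q̄ = (1361/π) × (0.0094 + 0.9733) = 433.22 × 0.9827 = 425.73 W/m².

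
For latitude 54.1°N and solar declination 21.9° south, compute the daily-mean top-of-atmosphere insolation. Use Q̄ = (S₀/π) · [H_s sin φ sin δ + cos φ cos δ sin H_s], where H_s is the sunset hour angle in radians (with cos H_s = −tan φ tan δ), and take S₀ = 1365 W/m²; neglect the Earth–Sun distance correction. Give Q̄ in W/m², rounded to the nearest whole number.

68 W/m²

The sunset hour angle satisfies cos H_s = −tan φ tan δ = 0.5553, giving H_s = 56.27°. In radians, H_s = 0.9821.
H_s sin φ sin δ = 0.9821 × 0.8100 × -0.3730 = -0.2967.
cos φ cos δ sin H_s = 0.5864 × 0.9278 × 0.8317 = 0.4525.
Q̄ = (1365/π) × (-0.2967 + 0.4525) = 434.49 × 0.1558 = 67.69 W/m².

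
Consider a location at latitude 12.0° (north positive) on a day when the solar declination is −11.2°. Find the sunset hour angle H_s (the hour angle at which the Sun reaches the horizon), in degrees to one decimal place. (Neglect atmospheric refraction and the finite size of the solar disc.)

cos H_s = −tan(12.0°) · tan(-11.2°) = 0.0421, so H_s = arccos(0.0421) = 87.59°.

87.6°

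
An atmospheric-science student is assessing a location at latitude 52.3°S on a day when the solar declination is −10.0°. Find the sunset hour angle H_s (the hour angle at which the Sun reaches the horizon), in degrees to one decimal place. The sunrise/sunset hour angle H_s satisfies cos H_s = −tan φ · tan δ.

103.2°

The sunset hour angle satisfies cos H_s = −tan φ tan δ = -0.2281, giving H_s = 103.19°.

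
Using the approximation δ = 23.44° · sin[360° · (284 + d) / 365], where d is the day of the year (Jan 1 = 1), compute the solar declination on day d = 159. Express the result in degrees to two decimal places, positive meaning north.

+22.83°

360 × (284 + 159) / 365 = 436.932°; sin(436.932°) = 0.9741.
δ = 23.44 × 0.9741 = 22.833° ≈ +22.83°.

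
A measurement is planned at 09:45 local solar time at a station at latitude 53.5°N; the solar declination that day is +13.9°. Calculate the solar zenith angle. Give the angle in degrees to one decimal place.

47.7°

Hour angle H = 15° × (9.75 − 12) = -33.75°.
With φ = 53.5°, δ = 13.9°, H = -33.75°: sin φ sin δ = 0.1931, cos φ cos δ cos H = 0.4801, so cos θ_z = 0.6732.
θ_z = arccos(0.6732) = 47.69°.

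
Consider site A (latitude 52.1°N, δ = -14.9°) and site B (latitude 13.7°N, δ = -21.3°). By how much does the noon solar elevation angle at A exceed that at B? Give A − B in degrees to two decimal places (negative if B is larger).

-32.00°

A: 90° − |52.1 − (-14.9)| = 23.00°.
B: 90° − |13.7 − (-21.3)| = 55.00°.
A − B = 23.00 − 55.00 = -32.00°.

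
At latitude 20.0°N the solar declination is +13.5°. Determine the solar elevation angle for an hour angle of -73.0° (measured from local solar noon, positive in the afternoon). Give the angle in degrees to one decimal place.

With φ = 20.0°, δ = 13.5°, H = -73.00°: sin φ sin δ = 0.0798, cos φ cos δ cos H = 0.2671, so cos θ_z = 0.3469.
θ_z = arccos(0.3469) = 69.70°, so the elevation is 90° − 69.70° = 20.30°.

20.3°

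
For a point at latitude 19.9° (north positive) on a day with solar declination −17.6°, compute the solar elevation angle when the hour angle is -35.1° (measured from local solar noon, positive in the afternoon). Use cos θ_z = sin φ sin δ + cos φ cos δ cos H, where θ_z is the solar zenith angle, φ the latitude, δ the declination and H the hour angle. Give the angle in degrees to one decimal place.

cos θ_z = sin(19.9°) sin(-17.6°) + cos(19.9°) cos(-17.6°) cos(-35.10°) = -0.1029 + 0.7333 = 0.6304.
θ_z = arccos(0.6304) = 50.92°, so the elevation is 90° − 50.92° = 39.08°.

39.1°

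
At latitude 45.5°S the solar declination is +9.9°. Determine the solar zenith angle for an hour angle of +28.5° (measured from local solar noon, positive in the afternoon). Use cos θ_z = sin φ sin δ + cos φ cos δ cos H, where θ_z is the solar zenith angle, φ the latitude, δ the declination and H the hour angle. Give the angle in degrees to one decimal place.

61.0°

cos θ_z = sin φ sin δ + cos φ cos δ cos H = (-0.7133)(0.1719) + (0.7009)(0.9851)(0.8788) = 0.4842.
θ_z = arccos(0.4842) = 61.04°.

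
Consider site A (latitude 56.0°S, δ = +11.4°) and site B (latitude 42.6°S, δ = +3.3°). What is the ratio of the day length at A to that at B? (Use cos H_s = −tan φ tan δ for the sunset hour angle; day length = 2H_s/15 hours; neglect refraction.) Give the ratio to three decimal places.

0.835

A: H_s = arccos(−tan -56.0° · tan 11.4°) = 72.61°, so 2H_s/15 = 9.6813 h.
B: H_s = arccos(−tan -42.6° · tan 3.3°) = 86.96°, so 2H_s/15 = 11.5947 h.
Ratio A/B = 9.6813 / 11.5947 = 0.8350.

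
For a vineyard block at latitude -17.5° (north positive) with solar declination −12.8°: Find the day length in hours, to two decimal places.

The sunset hour angle satisfies cos H_s = −tan φ tan δ = -0.0716, giving H_s = 94.11°.
Day length = 2 H_s / 15° h⁻¹ = 188.22° / 15 = 12.548 h.

12.55 hours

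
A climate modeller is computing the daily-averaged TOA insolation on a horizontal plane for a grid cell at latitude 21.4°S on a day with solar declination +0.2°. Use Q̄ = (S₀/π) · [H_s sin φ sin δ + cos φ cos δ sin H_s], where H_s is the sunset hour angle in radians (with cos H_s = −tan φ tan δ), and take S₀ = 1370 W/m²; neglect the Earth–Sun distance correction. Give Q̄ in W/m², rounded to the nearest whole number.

−tan φ tan δ = −(-0.3919)(0.0035) = 0.0014; H_s = arccos(0.0014) = 89.92°. In radians, H_s = 1.5694.
H_s sin φ sin δ = 1.5694 × -0.3649 × 0.0035 = -0.0020.
cos φ cos δ sin H_s = 0.9311 × 1.0000 × 1.0000 = 0.9311.
Q̄ = (1370/π) × (-0.0020 + 0.9311) = 436.08 × 0.9291 = 405.16 W/m².

405 W/m²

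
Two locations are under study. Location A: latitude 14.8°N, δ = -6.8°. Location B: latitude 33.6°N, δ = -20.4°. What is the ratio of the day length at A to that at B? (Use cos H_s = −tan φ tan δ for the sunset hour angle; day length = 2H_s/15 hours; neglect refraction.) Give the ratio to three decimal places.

1.165

A: H_s = arccos(−tan 14.8° · tan -6.8°) = 88.19°, so 2H_s/15 = 11.7587 h.
B: H_s = arccos(−tan 33.6° · tan -20.4°) = 75.69°, so 2H_s/15 = 10.0920 h.
Ratio A/B = 11.7587 / 10.0920 = 1.1652.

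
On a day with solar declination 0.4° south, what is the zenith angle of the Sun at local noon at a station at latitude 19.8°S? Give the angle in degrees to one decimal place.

At local solar noon the hour angle is zero, so the zenith angle is |φ − δ| = |-19.8° − (-0.4°)| = 19.4°.

19.4°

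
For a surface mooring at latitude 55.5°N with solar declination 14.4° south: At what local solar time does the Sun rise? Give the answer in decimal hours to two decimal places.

7.46 h

The sunset hour angle satisfies cos H_s = −tan φ tan δ = 0.3736, giving H_s = 68.06°.
Sunrise is at 12 − H_s/15 = 12 − 4.537 = 7.463 h local solar time.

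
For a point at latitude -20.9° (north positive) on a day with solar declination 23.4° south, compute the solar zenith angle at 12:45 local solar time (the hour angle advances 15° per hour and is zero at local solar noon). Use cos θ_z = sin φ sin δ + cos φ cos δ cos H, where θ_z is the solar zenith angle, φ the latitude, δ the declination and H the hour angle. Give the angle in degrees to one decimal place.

Hour angle H = 15° × (12.75 − 12) = 11.25°.
cos θ_z = sin φ sin δ + cos φ cos δ cos H = (-0.3567)(-0.3971) + (0.9342)(0.9178)(0.9808) = 0.9826.
θ_z = arccos(0.9826) = 10.70°.

10.7°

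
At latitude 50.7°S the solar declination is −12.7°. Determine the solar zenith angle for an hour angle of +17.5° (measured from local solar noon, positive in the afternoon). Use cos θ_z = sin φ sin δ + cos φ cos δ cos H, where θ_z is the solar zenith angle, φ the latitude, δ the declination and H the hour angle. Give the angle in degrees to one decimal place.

With φ = -50.7°, δ = -12.7°, H = 17.50°: sin φ sin δ = 0.1701, cos φ cos δ cos H = 0.5893, so cos θ_z = 0.7594.
θ_z = arccos(0.7594) = 40.59°.

40.6°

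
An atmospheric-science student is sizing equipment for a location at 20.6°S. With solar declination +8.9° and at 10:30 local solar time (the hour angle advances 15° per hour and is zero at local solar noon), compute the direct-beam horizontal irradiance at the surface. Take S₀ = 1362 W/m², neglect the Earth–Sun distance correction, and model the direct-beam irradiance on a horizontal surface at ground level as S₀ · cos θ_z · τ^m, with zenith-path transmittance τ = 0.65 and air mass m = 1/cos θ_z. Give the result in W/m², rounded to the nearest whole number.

Hour angle H = 15° × (10.5 − 12) = -22.50°.
cos θ_z = sin φ sin δ + cos φ cos δ cos H = (-0.3518)(0.1547) + (0.9361)(0.9880)(0.9239) = 0.8001.
Air mass m = 1/cos θ_z = 1/0.8001 = 1.250; τ^m = 0.65^1.250 = 0.5836.
Surface direct beam = 1362 × 0.8001 × 0.5836 = 635.97 W/m².

636 W/m²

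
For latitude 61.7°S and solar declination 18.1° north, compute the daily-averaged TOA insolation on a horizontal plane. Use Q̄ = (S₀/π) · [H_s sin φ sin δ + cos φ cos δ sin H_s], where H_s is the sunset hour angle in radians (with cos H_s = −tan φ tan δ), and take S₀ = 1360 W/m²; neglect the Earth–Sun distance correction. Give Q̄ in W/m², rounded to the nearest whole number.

−tan φ tan δ = −(-1.8572)(0.3269) = 0.6071; H_s = arccos(0.6071) = 52.62°. In radians, H_s = 0.9184.
H_s sin φ sin δ = 0.9184 × -0.8805 × 0.3107 = -0.2512.
cos φ cos δ sin H_s = 0.4741 × 0.9505 × 0.7946 = 0.3581.
Q̄ = (1360/π) × (-0.2512 + 0.3581) = 432.90 × 0.1069 = 46.28 W/m².

46 W/m²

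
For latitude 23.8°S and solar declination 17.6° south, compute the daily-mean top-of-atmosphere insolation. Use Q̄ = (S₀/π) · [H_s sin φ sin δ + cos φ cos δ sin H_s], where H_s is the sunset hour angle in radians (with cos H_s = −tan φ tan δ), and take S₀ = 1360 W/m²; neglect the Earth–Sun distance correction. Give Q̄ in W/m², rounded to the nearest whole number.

−tan φ tan δ = −(-0.4411)(-0.3172) = -0.1399; H_s = arccos(-0.1399) = 98.04°. In radians, H_s = 1.7111.
H_s sin φ sin δ = 1.7111 × -0.4035 × -0.3024 = 0.2088.
cos φ cos δ sin H_s = 0.9150 × 0.9532 × 0.9902 = 0.8636.
Q̄ = (1360/π) × (0.2088 + 0.8636) = 432.90 × 1.0724 = 464.24 W/m².

464 W/m²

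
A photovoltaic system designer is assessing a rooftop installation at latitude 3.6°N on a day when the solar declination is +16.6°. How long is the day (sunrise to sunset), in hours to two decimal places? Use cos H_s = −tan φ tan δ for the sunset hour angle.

cos H_s = −tan(3.6°) · tan(16.6°) = -0.0188, so H_s = arccos(-0.0188) = 91.08°.
Day length = 2 H_s / 15° h⁻¹ = 182.16° / 15 = 12.144 h.

12.14 hours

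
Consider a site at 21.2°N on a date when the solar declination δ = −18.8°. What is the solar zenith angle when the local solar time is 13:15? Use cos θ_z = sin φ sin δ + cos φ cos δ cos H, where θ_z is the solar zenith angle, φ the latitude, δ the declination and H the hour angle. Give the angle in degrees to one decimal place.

Hour angle H = 15° × (13.25 − 12) = 18.75°.
With φ = 21.2°, δ = -18.8°, H = 18.75°: sin φ sin δ = -0.1165, cos φ cos δ cos H = 0.8357, so cos θ_z = 0.7192.
θ_z = arccos(0.7192) = 44.01°.

44.0°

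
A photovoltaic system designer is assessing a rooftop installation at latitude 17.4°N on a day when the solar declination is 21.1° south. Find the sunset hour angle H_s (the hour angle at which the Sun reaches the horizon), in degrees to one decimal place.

83.1°

The sunset hour angle satisfies cos H_s = −tan φ tan δ = 0.1209, giving H_s = 83.06°.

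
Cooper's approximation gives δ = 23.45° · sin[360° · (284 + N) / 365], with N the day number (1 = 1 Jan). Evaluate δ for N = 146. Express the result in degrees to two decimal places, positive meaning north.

+21.10°

360 × (284 + 146) / 365 = 424.110°; sin(424.110°) = 0.8996.
δ = 23.45 × 0.8996 = 21.096° ≈ +21.10°.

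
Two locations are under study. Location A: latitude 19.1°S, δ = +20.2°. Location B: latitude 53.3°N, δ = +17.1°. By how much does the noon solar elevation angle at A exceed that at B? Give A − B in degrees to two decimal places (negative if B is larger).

A: 90° − |-19.1 − (20.2)| = 50.70°.
B: 90° − |53.3 − (17.1)| = 53.80°.
A − B = 50.70 − 53.80 = -3.10°.

-3.10°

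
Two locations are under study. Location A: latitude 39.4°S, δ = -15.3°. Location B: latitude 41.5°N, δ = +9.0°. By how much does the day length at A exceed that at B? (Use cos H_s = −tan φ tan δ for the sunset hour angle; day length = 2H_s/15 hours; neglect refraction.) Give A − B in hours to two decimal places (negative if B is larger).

A: H_s = arccos(−tan -39.4° · tan -15.3°) = 102.99°, so 2H_s/15 = 13.7320 h.
B: H_s = arccos(−tan 41.5° · tan 9.0°) = 98.06°, so 2H_s/15 = 13.0747 h.
A − B = 13.7320 − 13.0747 = 0.6573 h.

+0.66 h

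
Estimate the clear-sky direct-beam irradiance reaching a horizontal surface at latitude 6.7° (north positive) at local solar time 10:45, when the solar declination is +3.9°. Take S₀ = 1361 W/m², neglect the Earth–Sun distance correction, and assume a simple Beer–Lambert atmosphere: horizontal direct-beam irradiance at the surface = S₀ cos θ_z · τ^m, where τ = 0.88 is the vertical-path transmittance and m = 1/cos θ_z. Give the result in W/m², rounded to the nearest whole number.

Hour angle H = 15° × (10.75 − 12) = -18.75°.
cos θ_z = sin φ sin δ + cos φ cos δ cos H = (0.1167)(0.0680) + (0.9932)(0.9977)(0.9469) = 0.9462.
Air mass m = 1/cos θ_z = 1/0.9462 = 1.057; τ^m = 0.88^1.057 = 0.8736.
Surface direct beam = 1361 × 0.9462 × 0.8736 = 1125.00 W/m².

1125 W/m²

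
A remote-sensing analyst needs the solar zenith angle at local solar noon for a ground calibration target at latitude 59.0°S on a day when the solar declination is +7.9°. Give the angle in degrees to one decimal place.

66.9°

At local solar noon the hour angle is zero, so the zenith angle is |φ − δ| = |-59.0° − (7.9°)| = 66.9°.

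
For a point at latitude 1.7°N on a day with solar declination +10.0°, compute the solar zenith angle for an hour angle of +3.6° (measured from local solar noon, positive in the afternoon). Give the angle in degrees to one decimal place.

With φ = 1.7°, δ = 10.0°, H = 3.60°: sin φ sin δ = 0.0052, cos φ cos δ cos H = 0.9824, so cos θ_z = 0.9876.
θ_z = arccos(0.9876) = 9.03°.

9.0°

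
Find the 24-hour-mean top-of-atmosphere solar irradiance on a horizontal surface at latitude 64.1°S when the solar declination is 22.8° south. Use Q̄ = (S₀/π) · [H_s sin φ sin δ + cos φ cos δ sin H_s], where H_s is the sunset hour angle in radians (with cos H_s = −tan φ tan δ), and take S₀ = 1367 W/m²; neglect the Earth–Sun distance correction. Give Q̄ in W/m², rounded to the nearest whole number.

485 W/m²

The sunset hour angle satisfies cos H_s = −tan φ tan δ = -0.8657, giving H_s = 149.96°. In radians, H_s = 2.6173.
H_s sin φ sin δ = 2.6173 × -0.8996 × -0.3875 = 0.9124.
cos φ cos δ sin H_s = 0.4368 × 0.9219 × 0.5006 = 0.2016.
Q̄ = (1367/π) × (0.9124 + 0.2016) = 435.13 × 1.1140 = 484.73 W/m².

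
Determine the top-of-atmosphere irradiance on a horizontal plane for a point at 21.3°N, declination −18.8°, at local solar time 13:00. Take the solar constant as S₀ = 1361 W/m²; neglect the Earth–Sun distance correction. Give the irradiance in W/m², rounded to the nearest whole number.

Hour angle H = 15° × (13 − 12) = 15.00°.
With φ = 21.3°, δ = -18.8°, H = 15.00°: sin φ sin δ = -0.1171, cos φ cos δ cos H = 0.8519, so cos θ_z = 0.7348.
Top-of-atmosphere irradiance = S₀ cos θ_z = 1361 × 0.7348 = 1000.06 W/m².

1000 W/m²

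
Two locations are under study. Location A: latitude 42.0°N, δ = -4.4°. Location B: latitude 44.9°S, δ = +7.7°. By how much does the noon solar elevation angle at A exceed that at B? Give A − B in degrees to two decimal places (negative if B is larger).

A: 90° − |42.0 − (-4.4)| = 43.60°.
B: 90° − |-44.9 − (7.7)| = 37.40°.
A − B = 43.60 − 37.40 = 6.20°.

+6.20°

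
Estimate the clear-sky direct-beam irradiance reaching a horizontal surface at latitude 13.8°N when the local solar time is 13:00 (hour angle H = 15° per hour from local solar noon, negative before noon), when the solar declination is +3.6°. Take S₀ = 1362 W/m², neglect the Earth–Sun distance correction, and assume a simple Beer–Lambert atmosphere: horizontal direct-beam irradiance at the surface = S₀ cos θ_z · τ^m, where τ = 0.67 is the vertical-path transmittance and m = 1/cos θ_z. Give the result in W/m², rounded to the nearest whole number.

850 W/m²

Hour angle H = 15° × (13 − 12) = 15.00°.
cos θ_z = sin φ sin δ + cos φ cos δ cos H = (0.2385)(0.0628) + (0.9711)(0.9980)(0.9659) = 0.9511.
Air mass m = 1/cos θ_z = 1/0.9511 = 1.051; τ^m = 0.67^1.051 = 0.6565.
Surface direct beam = 1362 × 0.9511 × 0.6565 = 850.43 W/m².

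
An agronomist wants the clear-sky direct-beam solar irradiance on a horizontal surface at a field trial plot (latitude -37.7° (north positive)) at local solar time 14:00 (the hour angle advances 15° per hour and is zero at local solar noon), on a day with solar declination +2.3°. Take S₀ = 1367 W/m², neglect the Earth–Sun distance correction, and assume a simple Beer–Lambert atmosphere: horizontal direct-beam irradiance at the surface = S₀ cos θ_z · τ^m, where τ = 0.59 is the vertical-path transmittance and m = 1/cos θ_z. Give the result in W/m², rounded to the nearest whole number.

Hour angle H = 15° × (14 − 12) = 30.00°.
cos θ_z = sin(-37.7°) sin(2.3°) + cos(-37.7°) cos(2.3°) cos(30.00°) = -0.0245 + 0.6847 = 0.6602.
Air mass m = 1/cos θ_z = 1/0.6602 = 1.515; τ^m = 0.59^1.515 = 0.4496.
Surface direct beam = 1367 × 0.6602 × 0.4496 = 405.76 W/m².

406 W/m²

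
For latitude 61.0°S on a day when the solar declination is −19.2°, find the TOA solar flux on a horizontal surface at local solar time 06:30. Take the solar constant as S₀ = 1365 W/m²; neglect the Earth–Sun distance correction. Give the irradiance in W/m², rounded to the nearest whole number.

Hour angle H = 15° × (6.5 − 12) = -82.50°.
cos θ_z = sin φ sin δ + cos φ cos δ cos H = (-0.8746)(-0.3289) + (0.4848)(0.9444)(0.1305) = 0.3474.
Top-of-atmosphere irradiance = S₀ cos θ_z = 1365 × 0.3474 = 474.20 W/m².

474 W/m²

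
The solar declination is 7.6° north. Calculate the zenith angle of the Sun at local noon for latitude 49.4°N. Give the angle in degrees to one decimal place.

41.8°

At local solar noon the hour angle is zero, so the zenith angle is |φ − δ| = |49.4° − (7.6°)| = 41.8°.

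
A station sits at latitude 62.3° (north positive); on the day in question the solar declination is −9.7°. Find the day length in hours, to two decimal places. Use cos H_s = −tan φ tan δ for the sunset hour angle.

−tan φ tan δ = −(1.9047)(-0.1709) = 0.3255; H_s = arccos(0.3255) = 71.00°.
Day length = 2 H_s / 15° h⁻¹ = 142.00° / 15 = 9.467 h.

9.47 hours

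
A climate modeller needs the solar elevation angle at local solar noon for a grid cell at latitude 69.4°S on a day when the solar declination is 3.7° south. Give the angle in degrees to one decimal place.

At local solar noon the hour angle is zero, so the elevation is 90° − |φ − δ| = 90° − |-69.4° − (-3.7°)| = 90° − 65.7° = 24.3°.

24.3°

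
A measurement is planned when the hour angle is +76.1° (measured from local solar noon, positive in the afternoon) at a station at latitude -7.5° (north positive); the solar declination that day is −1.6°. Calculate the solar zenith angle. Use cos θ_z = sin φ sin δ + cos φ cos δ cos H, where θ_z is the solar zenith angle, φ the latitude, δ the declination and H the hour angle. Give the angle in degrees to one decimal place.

cos θ_z = sin φ sin δ + cos φ cos δ cos H = (-0.1305)(-0.0279) + (0.9914)(0.9996)(0.2402) = 0.2417.
θ_z = arccos(0.2417) = 76.01°.

76.0°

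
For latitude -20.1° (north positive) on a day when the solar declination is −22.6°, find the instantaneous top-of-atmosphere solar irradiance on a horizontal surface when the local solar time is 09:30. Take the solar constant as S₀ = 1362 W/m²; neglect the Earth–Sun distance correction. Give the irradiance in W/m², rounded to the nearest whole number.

1117 W/m²

Hour angle H = 15° × (9.5 − 12) = -37.50°.
cos θ_z = sin(-20.1°) sin(-22.6°) + cos(-20.1°) cos(-22.6°) cos(-37.50°) = 0.1321 + 0.6878 = 0.8199.
Top-of-atmosphere irradiance = S₀ cos θ_z = 1362 × 0.8199 = 1116.70 W/m².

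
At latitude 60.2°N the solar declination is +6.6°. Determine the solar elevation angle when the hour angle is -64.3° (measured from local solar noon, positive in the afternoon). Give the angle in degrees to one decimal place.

cos θ_z = sin φ sin δ + cos φ cos δ cos H = (0.8678)(0.1149) + (0.4970)(0.9934)(0.4337) = 0.3138.
θ_z = arccos(0.3138) = 71.71°, so the elevation is 90° − 71.71° = 18.29°.

18.3°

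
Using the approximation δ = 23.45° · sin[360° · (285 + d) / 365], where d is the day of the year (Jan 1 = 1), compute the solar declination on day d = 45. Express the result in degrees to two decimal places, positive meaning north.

-13.29°

360 × (285 + 45) / 365 = 325.479°; sin(325.479°) = -0.5667.
δ = 23.45 × -0.5667 = -13.289° ≈ -13.29°.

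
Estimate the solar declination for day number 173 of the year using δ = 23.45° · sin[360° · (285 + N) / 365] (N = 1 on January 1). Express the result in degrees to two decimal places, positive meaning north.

360 × (285 + 173) / 365 = 451.726°; sin(451.726°) = 0.9995.
δ = 23.45 × 0.9995 = 23.438° ≈ +23.44°.

+23.44°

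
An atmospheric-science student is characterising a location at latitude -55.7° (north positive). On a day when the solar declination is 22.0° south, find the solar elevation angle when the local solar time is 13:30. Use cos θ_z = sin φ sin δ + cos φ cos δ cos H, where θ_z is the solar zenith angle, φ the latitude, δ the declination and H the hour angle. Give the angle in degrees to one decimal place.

Hour angle H = 15° × (13.5 − 12) = 22.50°.
cos θ_z = sin φ sin δ + cos φ cos δ cos H = (-0.8261)(-0.3746) + (0.5635)(0.9272)(0.9239) = 0.7922.
θ_z = arccos(0.7922) = 37.61°, so the elevation is 90° − 37.61° = 52.39°.

52.4°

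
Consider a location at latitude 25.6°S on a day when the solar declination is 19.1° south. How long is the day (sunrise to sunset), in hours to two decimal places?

−tan φ tan δ = −(-0.4791)(-0.3463) = -0.1659; H_s = arccos(-0.1659) = 99.55°.
Day length = 2 H_s / 15° h⁻¹ = 199.10° / 15 = 13.273 h.

13.27 hours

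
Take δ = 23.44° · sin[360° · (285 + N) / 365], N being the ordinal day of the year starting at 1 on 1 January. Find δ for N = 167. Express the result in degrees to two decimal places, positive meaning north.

360 × (285 + 167) / 365 = 445.808°; sin(445.808°) = 0.9973.
δ = 23.44 × 0.9973 = 23.377° ≈ +23.38°.

+23.38°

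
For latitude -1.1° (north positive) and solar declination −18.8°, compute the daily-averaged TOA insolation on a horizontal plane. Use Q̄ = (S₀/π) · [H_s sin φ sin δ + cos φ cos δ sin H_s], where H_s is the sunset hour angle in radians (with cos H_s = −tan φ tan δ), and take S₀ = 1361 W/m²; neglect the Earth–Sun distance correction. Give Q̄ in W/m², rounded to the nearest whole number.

cos H_s = −tan(-1.1°) · tan(-18.8°) = -0.0065, so H_s = arccos(-0.0065) = 90.37°. In radians, H_s = 1.5773.
H_s sin φ sin δ = 1.5773 × -0.0192 × -0.3223 = 0.0098.
cos φ cos δ sin H_s = 0.9998 × 0.9466 × 1.0000 = 0.9464.
Q̄ = (1361/π) × (0.0098 + 0.9464) = 433.22 × 0.9562 = 414.24 W/m².

414 W/m²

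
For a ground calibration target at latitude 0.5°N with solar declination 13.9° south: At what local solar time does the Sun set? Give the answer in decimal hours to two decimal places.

cos H_s = −tan(0.5°) · tan(-13.9°) = 0.0022, so H_s = arccos(0.0022) = 89.87°.
Sunset is at 12 + H_s/15 = 12 + 5.991 = 17.991 h local solar time.

17.99 h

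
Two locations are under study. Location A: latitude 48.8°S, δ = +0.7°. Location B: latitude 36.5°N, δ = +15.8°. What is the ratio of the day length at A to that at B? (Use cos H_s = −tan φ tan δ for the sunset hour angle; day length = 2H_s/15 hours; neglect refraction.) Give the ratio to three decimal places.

A: H_s = arccos(−tan -48.8° · tan 0.7°) = 89.20°, so 2H_s/15 = 11.8933 h.
B: H_s = arccos(−tan 36.5° · tan 15.8°) = 102.09°, so 2H_s/15 = 13.6120 h.
Ratio A/B = 11.8933 / 13.6120 = 0.8737.

0.874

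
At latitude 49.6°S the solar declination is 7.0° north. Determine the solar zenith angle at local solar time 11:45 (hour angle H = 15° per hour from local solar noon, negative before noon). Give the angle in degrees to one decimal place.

Hour angle H = 15° × (11.75 − 12) = -3.75°.
cos θ_z = sin(-49.6°) sin(7.0°) + cos(-49.6°) cos(7.0°) cos(-3.75°) = -0.0928 + 0.6419 = 0.5491.
θ_z = arccos(0.5491) = 56.69°.

56.7°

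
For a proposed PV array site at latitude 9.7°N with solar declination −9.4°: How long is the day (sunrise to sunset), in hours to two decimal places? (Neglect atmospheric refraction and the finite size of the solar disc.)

cos H_s = −tan(9.7°) · tan(-9.4°) = 0.0283, so H_s = arccos(0.0283) = 88.38°.
Day length = 2 H_s / 15° h⁻¹ = 176.76° / 15 = 11.784 h.

11.78 hours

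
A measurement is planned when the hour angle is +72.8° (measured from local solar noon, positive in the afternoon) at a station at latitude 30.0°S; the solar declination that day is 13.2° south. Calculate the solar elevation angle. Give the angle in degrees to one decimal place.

21.3°

cos θ_z = sin φ sin δ + cos φ cos δ cos H = (-0.5000)(-0.2284) + (0.8660)(0.9736)(0.2957) = 0.3635.
θ_z = arccos(0.3635) = 68.68°, so the elevation is 90° − 68.68° = 21.32°.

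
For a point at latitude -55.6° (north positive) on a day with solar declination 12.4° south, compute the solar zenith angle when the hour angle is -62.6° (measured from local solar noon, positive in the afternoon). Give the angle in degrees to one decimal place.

64.5°

cos θ_z = sin φ sin δ + cos φ cos δ cos H = (-0.8251)(-0.2147) + (0.5650)(0.9767)(0.4602) = 0.4311.
θ_z = arccos(0.4311) = 64.46°.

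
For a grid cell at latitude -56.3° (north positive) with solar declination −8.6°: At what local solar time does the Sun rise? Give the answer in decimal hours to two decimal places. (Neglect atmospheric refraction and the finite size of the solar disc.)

5.13 h

The sunset hour angle satisfies cos H_s = −tan φ tan δ = -0.2268, giving H_s = 103.11°.
Sunrise is at 12 − H_s/15 = 12 − 6.874 = 5.126 h local solar time.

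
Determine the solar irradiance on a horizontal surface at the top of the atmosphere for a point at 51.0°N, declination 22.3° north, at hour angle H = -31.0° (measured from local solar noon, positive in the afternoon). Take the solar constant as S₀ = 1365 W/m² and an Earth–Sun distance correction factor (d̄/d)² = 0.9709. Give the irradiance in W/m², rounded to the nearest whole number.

1052 W/m²

cos θ_z = sin φ sin δ + cos φ cos δ cos H = (0.7771)(0.3795) + (0.6293)(0.9252)(0.8572) = 0.7940.
Top-of-atmosphere irradiance = S₀ (d̄/d)² cos θ_z = 1365 × 0.9709 × 0.7940 = 1052.27 W/m².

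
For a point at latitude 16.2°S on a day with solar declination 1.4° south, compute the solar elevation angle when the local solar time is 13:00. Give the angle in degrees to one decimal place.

Hour angle H = 15° × (13 − 12) = 15.00°.
With φ = -16.2°, δ = -1.4°, H = 15.00°: sin φ sin δ = 0.0068, cos φ cos δ cos H = 0.9273, so cos θ_z = 0.9341.
θ_z = arccos(0.9341) = 20.92°, so the elevation is 90° − 20.92° = 69.08°.

69.1°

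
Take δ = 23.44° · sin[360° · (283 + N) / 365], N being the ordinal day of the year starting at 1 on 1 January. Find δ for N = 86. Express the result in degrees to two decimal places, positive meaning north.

+1.61°

360 × (283 + 86) / 365 = 363.945°; sin(363.945°) = 0.0688.
δ = 23.44 × 0.0688 = 1.613° ≈ +1.61°.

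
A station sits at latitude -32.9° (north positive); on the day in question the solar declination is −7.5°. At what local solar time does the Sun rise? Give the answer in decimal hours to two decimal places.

5.67 h

cos H_s = −tan(-32.9°) · tan(-7.5°) = -0.0852, so H_s = arccos(-0.0852) = 94.89°.
Sunrise is at 12 − H_s/15 = 12 − 6.326 = 5.674 h local solar time.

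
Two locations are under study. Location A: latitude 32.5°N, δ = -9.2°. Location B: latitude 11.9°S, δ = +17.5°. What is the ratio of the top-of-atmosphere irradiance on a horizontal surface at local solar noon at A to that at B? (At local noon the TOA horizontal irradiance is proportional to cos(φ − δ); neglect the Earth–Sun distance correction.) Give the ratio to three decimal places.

A: cos θ_z = cos(32.5° − (-9.2°)) = 0.7466.
B: cos θ_z = cos(-11.9° − (17.5°)) = 0.8712.
Ratio A/B = 0.7466 / 0.8712 = 0.8570.

0.857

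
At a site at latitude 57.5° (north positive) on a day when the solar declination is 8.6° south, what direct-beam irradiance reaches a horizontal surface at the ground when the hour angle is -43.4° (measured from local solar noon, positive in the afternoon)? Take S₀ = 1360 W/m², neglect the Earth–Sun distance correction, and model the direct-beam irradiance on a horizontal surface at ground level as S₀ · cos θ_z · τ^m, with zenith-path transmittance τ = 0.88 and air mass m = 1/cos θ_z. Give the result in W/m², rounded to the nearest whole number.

With φ = 57.5°, δ = -8.6°, H = -43.40°: sin φ sin δ = -0.1261, cos φ cos δ cos H = 0.3860, so cos θ_z = 0.2599.
Air mass m = 1/cos θ_z = 1/0.2599 = 3.848; τ^m = 0.88^3.848 = 0.6115.
Surface direct beam = 1360 × 0.2599 × 0.6115 = 216.14 W/m².

216 W/m²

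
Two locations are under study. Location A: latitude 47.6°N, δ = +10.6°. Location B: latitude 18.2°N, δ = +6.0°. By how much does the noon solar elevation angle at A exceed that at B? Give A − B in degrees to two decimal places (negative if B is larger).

-24.80°

A: 90° − |47.6 − (10.6)| = 53.00°.
B: 90° − |18.2 − (6.0)| = 77.80°.
A − B = 53.00 − 77.80 = -24.80°.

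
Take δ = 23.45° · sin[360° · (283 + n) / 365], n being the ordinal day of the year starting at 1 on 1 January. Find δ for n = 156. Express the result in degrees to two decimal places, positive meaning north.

360 × (283 + 156) / 365 = 432.986°; sin(432.986°) = 0.9562.
δ = 23.45 × 0.9562 = 22.423° ≈ +22.42°.

+22.42°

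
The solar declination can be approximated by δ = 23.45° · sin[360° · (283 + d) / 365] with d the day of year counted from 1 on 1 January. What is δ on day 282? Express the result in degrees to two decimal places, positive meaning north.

-6.96°

360 × (283 + 282) / 365 = 557.260°; sin(557.260°) = -0.2967.
δ = 23.45 × -0.2967 = -6.958° ≈ -6.96°.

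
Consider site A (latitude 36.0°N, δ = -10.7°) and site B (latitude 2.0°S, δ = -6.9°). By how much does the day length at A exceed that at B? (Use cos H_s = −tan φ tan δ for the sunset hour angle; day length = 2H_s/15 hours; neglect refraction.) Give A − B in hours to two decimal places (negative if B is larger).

A: H_s = arccos(−tan 36.0° · tan -10.7°) = 82.11°, so 2H_s/15 = 10.9480 h.
B: H_s = arccos(−tan -2.0° · tan -6.9°) = 90.24°, so 2H_s/15 = 12.0320 h.
A − B = 10.9480 − 12.0320 = -1.0840 h.

-1.08 h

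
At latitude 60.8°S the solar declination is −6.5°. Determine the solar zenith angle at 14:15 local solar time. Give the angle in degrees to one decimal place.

Hour angle H = 15° × (14.25 − 12) = 33.75°.
With φ = -60.8°, δ = -6.5°, H = 33.75°: sin φ sin δ = 0.0988, cos φ cos δ cos H = 0.4030, so cos θ_z = 0.5018.
θ_z = arccos(0.5018) = 59.88°.

59.9°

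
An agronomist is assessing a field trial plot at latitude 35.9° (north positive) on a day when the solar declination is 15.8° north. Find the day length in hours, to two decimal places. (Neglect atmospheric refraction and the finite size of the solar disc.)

cos H_s = −tan(35.9°) · tan(15.8°) = -0.2048, so H_s = arccos(-0.2048) = 101.82°.
Day length = 2 H_s / 15° h⁻¹ = 203.64° / 15 = 13.576 h.

13.58 hours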